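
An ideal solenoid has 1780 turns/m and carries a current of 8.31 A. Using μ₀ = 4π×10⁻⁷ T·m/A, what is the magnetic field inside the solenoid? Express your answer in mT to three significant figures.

Inside a long solenoid, B = μ₀nI.
B = (4π×10⁻⁷)(1.780×10^3 m⁻¹)(8.31 A) = 1.859×10^-2 T.

B ≈ 18.6 mT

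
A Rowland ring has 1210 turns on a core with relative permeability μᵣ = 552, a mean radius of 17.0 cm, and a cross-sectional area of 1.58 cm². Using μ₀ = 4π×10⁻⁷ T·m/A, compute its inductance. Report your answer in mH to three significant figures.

L ≈ 150 mH

For a thin toroid, L = μ₀μᵣN²A/(2πR).
L = (4π×10⁻⁷)(552)(1210)²(1.580×10^-4) / (2π×0.17 m) = 0.1502 H.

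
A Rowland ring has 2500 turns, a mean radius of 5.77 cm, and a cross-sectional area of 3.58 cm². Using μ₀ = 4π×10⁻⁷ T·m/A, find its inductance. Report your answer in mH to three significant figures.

L ≈ 7.76 mH

For a thin toroid, L = μ₀N²A/(2πR).
L = (4π×10⁻⁷)(2500)²(3.580×10^-4) / (2π×5.770×10^-2 m) = 7.756×10^-3 H.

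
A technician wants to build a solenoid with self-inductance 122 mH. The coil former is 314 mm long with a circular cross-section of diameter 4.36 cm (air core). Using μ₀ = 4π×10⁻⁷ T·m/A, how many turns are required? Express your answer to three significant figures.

N ≈ 4520 turns

A = π(d/2)² = π(2.180×10^-2 m)² = 1.493×10^-3 m².
From L = μ₀N²A/ℓ, N = √(Lℓ / (μ₀A)).
N = √[(0.122)(0.314) / ((4π×10⁻⁷)×1.493×10^-3)] = √(2.042×10^7) ≈ 4518.6.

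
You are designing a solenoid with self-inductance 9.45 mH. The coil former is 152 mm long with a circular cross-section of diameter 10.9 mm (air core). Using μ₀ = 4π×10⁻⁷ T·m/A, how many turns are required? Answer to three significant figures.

A = π(d/2)² = π(5.450×10^-3 m)² = 9.331×10^-5 m².
From L = μ₀N²A/ℓ, N = √(Lℓ / (μ₀A)).
N = √[(9.450×10^-3)(0.152) / ((4π×10⁻⁷)×9.331×10^-5)] = √(1.22496×10^7) ≈ 3499.9.

N ≈ 3500 turns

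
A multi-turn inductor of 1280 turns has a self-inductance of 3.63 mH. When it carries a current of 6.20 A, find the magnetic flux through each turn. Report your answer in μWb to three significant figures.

Φ_B ≈ 17.6 μWb

From L = NΦ_B/I, the flux per turn is Φ_B = LI/N.
Φ_B = (3.630×10^-3 H)(6.20 A)/1280 = 1.758×10^-5 Wb.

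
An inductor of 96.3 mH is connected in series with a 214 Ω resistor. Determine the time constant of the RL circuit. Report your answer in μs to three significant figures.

τ ≈ 450 μs

τ = L/R = (9.630×10^-2 H)/(214 Ω) = 4.500×10^-4 s.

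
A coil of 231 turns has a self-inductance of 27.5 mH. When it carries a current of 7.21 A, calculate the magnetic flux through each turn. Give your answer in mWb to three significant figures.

Φ_B ≈ 0.858 mWb

From L = NΦ_B/I, the flux per turn is Φ_B = LI/N.
Φ_B = (2.750×10^-2 H)(7.21 A)/231 = 8.583×10^-4 Wb.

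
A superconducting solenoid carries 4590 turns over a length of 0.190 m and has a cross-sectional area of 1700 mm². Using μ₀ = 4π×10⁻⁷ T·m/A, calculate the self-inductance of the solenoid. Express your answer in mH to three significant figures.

L ≈ 237 mH

A = 1700 mm² = 1.700×10^-3 m².
For a long solenoid, L = μ₀N²A/ℓ.
L = (4π×10⁻⁷)(4590)²(1.700×10^-3)/(0.19 m) = 0.2369 H.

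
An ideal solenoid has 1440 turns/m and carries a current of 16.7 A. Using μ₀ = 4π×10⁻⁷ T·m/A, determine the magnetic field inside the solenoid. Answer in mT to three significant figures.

Inside a long solenoid, B = μ₀nI.
B = (4π×10⁻⁷)(1.440×10^3 m⁻¹)(16.7 A) = 3.022×10^-2 T.

B ≈ 30.2 mT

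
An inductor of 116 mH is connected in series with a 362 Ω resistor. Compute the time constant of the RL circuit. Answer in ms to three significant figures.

τ ≈ 0.320 ms

τ = L/R = (0.116 H)/(362 Ω) = 3.204×10^-4 s.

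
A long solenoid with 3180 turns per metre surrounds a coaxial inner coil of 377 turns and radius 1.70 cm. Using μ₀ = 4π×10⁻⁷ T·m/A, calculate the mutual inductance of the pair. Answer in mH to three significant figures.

M ≈ 1.37 mH

The outer solenoid produces a uniform field B₁ = μ₀n₁I₁ across the inner coil,
so the flux linkage is N₂Φ = N₂B₁A₂ = μ₀n₁N₂A₂·I₁, giving M = μ₀n₁N₂A₂.
A₂ = πr² = π(1.700×10^-2 m)² = 9.079×10^-4 m².
M = (4π×10⁻⁷)(3180)(377)(9.079×10^-4) = 1.368×10^-3 H.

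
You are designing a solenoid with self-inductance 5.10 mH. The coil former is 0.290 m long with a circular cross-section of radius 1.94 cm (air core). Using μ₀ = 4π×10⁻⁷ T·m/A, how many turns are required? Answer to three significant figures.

A = πr² = π(1.940×10^-2 m)² = 1.182×10^-3 m².
From L = μ₀N²A/ℓ, N = √(Lℓ / (μ₀A)).
N = √[(5.100×10^-3)(0.29) / ((4π×10⁻⁷)×1.182×10^-3)] = √(9.954×10^5) ≈ 997.7.

N ≈ 998 turns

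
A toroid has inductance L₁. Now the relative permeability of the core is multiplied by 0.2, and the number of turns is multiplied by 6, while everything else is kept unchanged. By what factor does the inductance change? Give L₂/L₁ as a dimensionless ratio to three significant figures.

For a toroid, L ∝ μᵣN²A/R.
L₂/L₁ = (0.2) × (6)^2 = 7.20.

L₂/L₁ = 7.20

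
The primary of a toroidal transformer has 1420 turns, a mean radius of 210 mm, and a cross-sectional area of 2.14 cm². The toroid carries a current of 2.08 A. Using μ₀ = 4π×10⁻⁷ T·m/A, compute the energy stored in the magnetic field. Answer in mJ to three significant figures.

U ≈ 0.889 mJ

L = μ₀N²A/(2πR) = (4π×10⁻⁷)(1420)²(2.140×10^-4)/(2π×0.21) = 4.110×10^-4 H.
U = ½LI² = ½(4.110×10^-4)(2.08)² = 8.890×10^-4 J.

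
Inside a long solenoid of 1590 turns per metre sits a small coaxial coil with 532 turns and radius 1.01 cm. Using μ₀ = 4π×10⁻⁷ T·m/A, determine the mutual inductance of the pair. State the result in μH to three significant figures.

The outer solenoid produces a uniform field B₁ = μ₀n₁I₁ across the inner coil,
so the flux linkage is N₂Φ = N₂B₁A₂ = μ₀n₁N₂A₂·I₁, giving M = μ₀n₁N₂A₂.
A₂ = πr² = π(1.010×10^-2 m)² = 3.2047×10^-4 m².
M = (4π×10⁻⁷)(1590)(532)(3.2047×10^-4) = 3.407×10^-4 H.

M ≈ 341 μH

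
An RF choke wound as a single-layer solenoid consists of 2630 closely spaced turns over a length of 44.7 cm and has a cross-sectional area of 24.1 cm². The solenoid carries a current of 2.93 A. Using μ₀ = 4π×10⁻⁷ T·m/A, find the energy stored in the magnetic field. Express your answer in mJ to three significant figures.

U ≈ 201 mJ

A = 24.1 cm² = 2.410×10^-3 m².
L = μ₀N²A/ℓ = (4π×10⁻⁷)(2630)²(2.410×10^-3)/(0.447) = 4.686×10^-2 H.
U = ½LI² = ½(4.686×10^-2)(2.93)² = 0.2012 J.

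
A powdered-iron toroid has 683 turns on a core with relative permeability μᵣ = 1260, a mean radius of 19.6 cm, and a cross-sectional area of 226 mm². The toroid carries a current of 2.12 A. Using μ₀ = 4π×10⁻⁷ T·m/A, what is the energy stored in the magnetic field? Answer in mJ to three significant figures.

L = μ₀μᵣN²A/(2πR) = (4π×10⁻⁷)(1260)(683)²(2.260×10^-4)/(2π×0.196) = 0.1355 H.
U = ½LI² = ½(0.1355)(2.12)² = 0.3046 J.

U ≈ 305 mJ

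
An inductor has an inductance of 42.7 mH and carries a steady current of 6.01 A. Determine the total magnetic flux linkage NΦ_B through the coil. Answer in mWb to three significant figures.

From L = NΦ_B/I, the flux linkage is NΦ_B = LI.
NΦ_B = (4.270×10^-2 H)(6.01 A) = 0.2566 Wb.

NΦ_B ≈ 257 mWb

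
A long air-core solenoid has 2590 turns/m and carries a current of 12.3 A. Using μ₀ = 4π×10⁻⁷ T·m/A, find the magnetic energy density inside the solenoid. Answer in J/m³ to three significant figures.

u ≈ 638 J/m³

B = μ₀nI = (4π×10⁻⁷)(2.590×10^3)(12.3) = 4.003×10^-2 T.
u = B²/(2μ₀) = (4.003×10^-2)²/(2×4π×10⁻⁷) = 637.7 J/m³.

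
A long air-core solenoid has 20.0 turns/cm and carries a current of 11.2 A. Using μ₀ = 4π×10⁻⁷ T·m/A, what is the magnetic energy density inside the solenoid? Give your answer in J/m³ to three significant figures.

u ≈ 315 J/m³

B = μ₀nI = (4π×10⁻⁷)(2.000×10^3)(11.2) = 2.8149×10^-2 T.
u = B²/(2μ₀) = (2.8149×10^-2)²/(2×4π×10⁻⁷) = 315.3 J/m³.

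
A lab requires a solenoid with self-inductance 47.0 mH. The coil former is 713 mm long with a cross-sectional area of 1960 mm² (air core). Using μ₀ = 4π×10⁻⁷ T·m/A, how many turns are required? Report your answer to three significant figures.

N ≈ 3690 turns

A = 1960 mm² = 1.960×10^-3 m².
From L = μ₀N²A/ℓ, N = √(Lℓ / (μ₀A)).
N = √[(4.700×10^-2)(0.713) / ((4π×10⁻⁷)×1.960×10^-3)] = √(1.361×10^7) ≈ 3688.6.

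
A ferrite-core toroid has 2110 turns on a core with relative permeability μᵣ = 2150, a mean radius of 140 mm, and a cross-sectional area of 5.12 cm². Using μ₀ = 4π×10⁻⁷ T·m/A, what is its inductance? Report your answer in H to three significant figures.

For a thin toroid, L = μ₀μᵣN²A/(2πR).
L = (4π×10⁻⁷)(2150)(2110)²(5.120×10^-4) / (2π×0.14 m) = 7.001 H.

L ≈ 7.00 H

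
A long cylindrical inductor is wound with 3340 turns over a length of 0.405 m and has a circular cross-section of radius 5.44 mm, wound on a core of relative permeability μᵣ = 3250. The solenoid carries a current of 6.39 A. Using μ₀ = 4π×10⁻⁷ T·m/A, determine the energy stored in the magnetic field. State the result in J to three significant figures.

A = πr² = π(5.440×10^-3 m)² = 9.297×10^-5 m².
L = μ₀μᵣN²A/ℓ = (4π×10⁻⁷)(3250)(3340)²(9.297×10^-5)/(0.405) = 10.46 H.
U = ½LI² = ½(10.46)(6.39)² = 213.5 J.

U ≈ 214 J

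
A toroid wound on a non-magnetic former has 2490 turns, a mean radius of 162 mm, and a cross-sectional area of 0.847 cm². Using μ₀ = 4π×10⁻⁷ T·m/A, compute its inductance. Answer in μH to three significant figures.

L ≈ 648 μH

For a thin toroid, L = μ₀N²A/(2πR).
L = (4π×10⁻⁷)(2490)²(8.470×10^-5) / (2π×0.162 m) = 6.483×10^-4 H.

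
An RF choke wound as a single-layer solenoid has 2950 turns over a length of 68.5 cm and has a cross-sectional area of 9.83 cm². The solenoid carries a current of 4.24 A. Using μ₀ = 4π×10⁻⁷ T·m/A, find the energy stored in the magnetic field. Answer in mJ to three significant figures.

A = 9.83 cm² = 9.830×10^-4 m².
L = μ₀N²A/ℓ = (4π×10⁻⁷)(2950)²(9.830×10^-4)/(0.685) = 1.569×10^-2 H.
U = ½LI² = ½(1.569×10^-2)(4.24)² = 0.1411 J.

U ≈ 141 mJ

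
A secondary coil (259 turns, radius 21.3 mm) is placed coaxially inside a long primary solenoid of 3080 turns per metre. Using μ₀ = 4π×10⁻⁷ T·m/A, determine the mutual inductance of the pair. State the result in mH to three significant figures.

M ≈ 1.43 mH

The outer solenoid produces a uniform field B₁ = μ₀n₁I₁ across the inner coil,
so the flux linkage is N₂Φ = N₂B₁A₂ = μ₀n₁N₂A₂·I₁, giving M = μ₀n₁N₂A₂.
A₂ = πr² = π(2.130×10^-2 m)² = 1.425×10^-3 m².
M = (4π×10⁻⁷)(3080)(259)(1.425×10^-3) = 1.429×10^-3 H.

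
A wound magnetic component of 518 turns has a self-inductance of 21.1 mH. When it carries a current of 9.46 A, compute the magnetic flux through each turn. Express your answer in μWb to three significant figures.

Φ_B ≈ 385 μWb

From L = NΦ_B/I, the flux per turn is Φ_B = LI/N.
Φ_B = (2.110×10^-2 H)(9.46 A)/518 = 3.853×10^-4 Wb.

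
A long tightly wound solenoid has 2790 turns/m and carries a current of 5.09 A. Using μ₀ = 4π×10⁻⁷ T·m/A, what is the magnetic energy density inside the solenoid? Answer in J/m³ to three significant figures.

B = μ₀nI = (4π×10⁻⁷)(2.790×10^3)(5.09) = 1.7846×10^-2 T.
u = B²/(2μ₀) = (1.7846×10^-2)²/(2×4π×10⁻⁷) = 126.7 J/m³.

u ≈ 127 J/m³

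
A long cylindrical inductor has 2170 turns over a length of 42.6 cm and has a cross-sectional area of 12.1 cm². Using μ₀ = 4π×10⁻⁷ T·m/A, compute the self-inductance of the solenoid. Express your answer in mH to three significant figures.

L ≈ 16.8 mH

A = 12.1 cm² = 1.210×10^-3 m².
For a long solenoid, L = μ₀N²A/ℓ.
L = (4π×10⁻⁷)(2170)²(1.210×10^-3)/(0.426 m) = 1.681×10^-2 H.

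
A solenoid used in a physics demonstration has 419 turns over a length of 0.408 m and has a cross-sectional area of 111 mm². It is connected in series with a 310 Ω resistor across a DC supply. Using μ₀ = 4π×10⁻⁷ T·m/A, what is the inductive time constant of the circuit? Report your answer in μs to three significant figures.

τ ≈ 0.194 μs

A = 111 mm² = 1.110×10^-4 m².
L = μ₀N²A/ℓ = (4π×10⁻⁷)(419)²(1.110×10^-4)/(0.408) = 6.002×10^-5 H.
τ = L/R = (6.002×10^-5)/(310) = 1.936×10^-7 s.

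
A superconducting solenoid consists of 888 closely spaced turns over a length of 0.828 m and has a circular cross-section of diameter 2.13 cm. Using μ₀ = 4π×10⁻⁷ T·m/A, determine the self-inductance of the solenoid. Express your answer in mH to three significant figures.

L ≈ 0.426 mH

A = π(d/2)² = π(1.065×10^-2 m)² = 3.563×10^-4 m².
For a long solenoid, L = μ₀N²A/ℓ.
L = (4π×10⁻⁷)(888)²(3.563×10^-4)/(0.828 m) = 4.264×10^-4 H.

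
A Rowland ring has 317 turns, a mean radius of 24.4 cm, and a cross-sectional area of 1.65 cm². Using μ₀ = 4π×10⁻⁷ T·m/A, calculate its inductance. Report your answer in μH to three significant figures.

L ≈ 13.6 μH

For a thin toroid, L = μ₀N²A/(2πR).
L = (4π×10⁻⁷)(317)²(1.650×10^-4) / (2π×0.244 m) = 1.359×10^-5 H.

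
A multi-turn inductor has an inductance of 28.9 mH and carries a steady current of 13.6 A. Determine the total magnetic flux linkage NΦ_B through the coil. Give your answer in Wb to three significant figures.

From L = NΦ_B/I, the flux linkage is NΦ_B = LI.
NΦ_B = (2.890×10^-2 H)(13.6 A) = 0.393 Wb.

NΦ_B ≈ 0.393 Wb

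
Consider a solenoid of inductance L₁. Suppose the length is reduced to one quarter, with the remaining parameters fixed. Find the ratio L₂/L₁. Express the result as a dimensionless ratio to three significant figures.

For a solenoid, L ∝ μᵣN²A/ℓ.
L₂/L₁ = (0.25)^-1 = 4.00.

L₂/L₁ = 4.00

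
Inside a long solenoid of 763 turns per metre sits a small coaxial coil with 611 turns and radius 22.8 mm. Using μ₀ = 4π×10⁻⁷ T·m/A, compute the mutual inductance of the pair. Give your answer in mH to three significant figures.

The outer solenoid produces a uniform field B₁ = μ₀n₁I₁ across the inner coil,
so the flux linkage is N₂Φ = N₂B₁A₂ = μ₀n₁N₂A₂·I₁, giving M = μ₀n₁N₂A₂.
A₂ = πr² = π(2.280×10^-2 m)² = 1.633×10^-3 m².
M = (4π×10⁻⁷)(763)(611)(1.633×10^-3) = 9.567×10^-4 H.

M ≈ 0.957 mH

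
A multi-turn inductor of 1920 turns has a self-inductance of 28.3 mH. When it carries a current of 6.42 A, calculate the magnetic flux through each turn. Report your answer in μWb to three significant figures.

Φ_B ≈ 94.6 μWb

From L = NΦ_B/I, the flux per turn is Φ_B = LI/N.
Φ_B = (2.830×10^-2 H)(6.42 A)/1920 = 9.463×10^-5 Wb.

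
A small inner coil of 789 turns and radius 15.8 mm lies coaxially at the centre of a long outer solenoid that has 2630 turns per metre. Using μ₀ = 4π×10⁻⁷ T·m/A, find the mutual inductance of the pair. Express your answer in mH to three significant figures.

The outer solenoid produces a uniform field B₁ = μ₀n₁I₁ across the inner coil,
so the flux linkage is N₂Φ = N₂B₁A₂ = μ₀n₁N₂A₂·I₁, giving M = μ₀n₁N₂A₂.
A₂ = πr² = π(1.580×10^-2 m)² = 7.843×10^-4 m².
M = (4π×10⁻⁷)(2630)(789)(7.843×10^-4) = 2.045×10^-3 H.

M ≈ 2.05 mH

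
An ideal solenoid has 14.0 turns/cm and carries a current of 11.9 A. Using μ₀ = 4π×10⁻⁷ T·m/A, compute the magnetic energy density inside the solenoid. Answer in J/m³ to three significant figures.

u ≈ 174 J/m³

B = μ₀nI = (4π×10⁻⁷)(1.400×10^3)(11.9) = 2.094×10^-2 T.
u = B²/(2μ₀) = (2.094×10^-2)²/(2×4π×10⁻⁷) = 174.4 J/m³.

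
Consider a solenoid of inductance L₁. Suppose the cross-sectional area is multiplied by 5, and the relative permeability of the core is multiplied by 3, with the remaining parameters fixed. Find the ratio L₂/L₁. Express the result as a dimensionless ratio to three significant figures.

L₂/L₁ = 15.0

For a solenoid, L ∝ μᵣN²A/ℓ.
L₂/L₁ = (5) × (3) = 15.0.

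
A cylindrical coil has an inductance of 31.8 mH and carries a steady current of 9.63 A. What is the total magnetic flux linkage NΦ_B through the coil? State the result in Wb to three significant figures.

NΦ_B ≈ 0.306 Wb

From L = NΦ_B/I, the flux linkage is NΦ_B = LI.
NΦ_B = (3.180×10^-2 H)(9.63 A) = 0.3062 Wb.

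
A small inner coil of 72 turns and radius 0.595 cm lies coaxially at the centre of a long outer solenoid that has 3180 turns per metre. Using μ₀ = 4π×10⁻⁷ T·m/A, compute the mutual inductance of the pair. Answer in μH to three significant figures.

M ≈ 32.0 μH

The outer solenoid produces a uniform field B₁ = μ₀n₁I₁ across the inner coil,
so the flux linkage is N₂Φ = N₂B₁A₂ = μ₀n₁N₂A₂·I₁, giving M = μ₀n₁N₂A₂.
A₂ = πr² = π(5.950×10^-3 m)² = 1.112×10^-4 m².
M = (4π×10⁻⁷)(3180)(72)(1.112×10^-4) = 3.200×10^-5 H.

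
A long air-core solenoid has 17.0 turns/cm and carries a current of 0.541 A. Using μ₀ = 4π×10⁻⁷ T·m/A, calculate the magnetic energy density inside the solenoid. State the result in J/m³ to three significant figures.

B = μ₀nI = (4π×10⁻⁷)(1.700×10^3)(0.541) = 1.156×10^-3 T.
u = B²/(2μ₀) = (1.156×10^-3)²/(2×4π×10⁻⁷) = 0.53146 J/m³.

u ≈ 0.531 J/m³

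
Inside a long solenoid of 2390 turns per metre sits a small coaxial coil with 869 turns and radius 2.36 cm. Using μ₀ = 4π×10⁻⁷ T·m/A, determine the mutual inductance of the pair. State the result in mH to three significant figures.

M ≈ 4.57 mH

The outer solenoid produces a uniform field B₁ = μ₀n₁I₁ across the inner coil,
so the flux linkage is N₂Φ = N₂B₁A₂ = μ₀n₁N₂A₂·I₁, giving M = μ₀n₁N₂A₂.
A₂ = πr² = π(2.360×10^-2 m)² = 1.750×10^-3 m².
M = (4π×10⁻⁷)(2390)(869)(1.750×10^-3) = 4.567×10^-3 H.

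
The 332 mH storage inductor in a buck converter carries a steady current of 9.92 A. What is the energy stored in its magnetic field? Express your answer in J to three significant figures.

U ≈ 16.3 J

Stored magnetic energy: U = ½LI².
U = ½(0.332 H)(9.92 A)² = 16.34 J.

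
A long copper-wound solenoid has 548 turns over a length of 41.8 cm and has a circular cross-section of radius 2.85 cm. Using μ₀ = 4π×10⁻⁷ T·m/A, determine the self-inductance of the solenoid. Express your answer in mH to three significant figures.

A = πr² = π(2.850×10^-2 m)² = 2.552×10^-3 m².
For a long solenoid, L = μ₀N²A/ℓ.
L = (4π×10⁻⁷)(548)²(2.552×10^-3)/(0.418 m) = 2.304×10^-3 H.

L ≈ 2.30 mH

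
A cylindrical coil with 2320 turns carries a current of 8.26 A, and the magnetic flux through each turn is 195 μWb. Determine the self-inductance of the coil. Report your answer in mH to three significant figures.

Self-inductance is defined by L = NΦ_B/I (flux linkage over current).
L = (2320)(1.950×10^-4 Wb)/(8.26 A) = 5.477×10^-2 H.

L ≈ 54.8 mH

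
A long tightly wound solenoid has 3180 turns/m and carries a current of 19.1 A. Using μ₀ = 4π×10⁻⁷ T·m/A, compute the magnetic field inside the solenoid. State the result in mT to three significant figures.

B ≈ 76.3 mT

Inside a long solenoid, B = μ₀nI.
B = (4π×10⁻⁷)(3.180×10^3 m⁻¹)(19.1 A) = 7.633×10^-2 T.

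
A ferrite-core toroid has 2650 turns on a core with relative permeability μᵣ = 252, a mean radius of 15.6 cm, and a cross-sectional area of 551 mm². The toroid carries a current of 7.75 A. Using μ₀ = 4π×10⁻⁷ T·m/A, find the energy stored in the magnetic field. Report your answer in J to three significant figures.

U ≈ 37.5 J

L = μ₀μᵣN²A/(2πR) = (4π×10⁻⁷)(252)(2650)²(5.510×10^-4)/(2π×0.156) = 1.25 H.
U = ½LI² = ½(1.25)(7.75)² = 37.54 J.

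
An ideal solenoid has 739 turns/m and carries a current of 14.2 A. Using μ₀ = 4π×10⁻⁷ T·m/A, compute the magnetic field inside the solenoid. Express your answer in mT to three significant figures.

Inside a long solenoid, B = μ₀nI.
B = (4π×10⁻⁷)(739 m⁻¹)(14.2 A) = 1.319×10^-2 T.

B ≈ 13.2 mT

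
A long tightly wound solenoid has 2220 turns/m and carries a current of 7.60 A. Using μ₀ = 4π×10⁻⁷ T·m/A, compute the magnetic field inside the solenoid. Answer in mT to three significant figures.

Inside a long solenoid, B = μ₀nI.
B = (4π×10⁻⁷)(2.220×10^3 m⁻¹)(7.60 A) = 2.120×10^-2 T.

B ≈ 21.2 mT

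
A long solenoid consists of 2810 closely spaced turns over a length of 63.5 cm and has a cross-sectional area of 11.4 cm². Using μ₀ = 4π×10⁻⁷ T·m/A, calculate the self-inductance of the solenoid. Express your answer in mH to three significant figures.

L ≈ 17.8 mH

A = 11.4 cm² = 1.140×10^-3 m².
For a long solenoid, L = μ₀N²A/ℓ.
L = (4π×10⁻⁷)(2810)²(1.140×10^-3)/(0.635 m) = 1.781×10^-2 H.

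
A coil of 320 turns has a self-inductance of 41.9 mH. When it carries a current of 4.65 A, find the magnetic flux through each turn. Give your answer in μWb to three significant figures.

Φ_B ≈ 609 μWb

From L = NΦ_B/I, the flux per turn is Φ_B = LI/N.
Φ_B = (4.190×10^-2 H)(4.65 A)/320 = 6.089×10^-4 Wb.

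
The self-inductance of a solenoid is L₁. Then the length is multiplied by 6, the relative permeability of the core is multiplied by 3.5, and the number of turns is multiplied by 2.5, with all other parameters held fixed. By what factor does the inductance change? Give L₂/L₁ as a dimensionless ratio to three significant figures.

For a solenoid, L ∝ μᵣN²A/ℓ.
L₂/L₁ = (6)^-1 × (3.5) × (2.5)^2 = 3.65.

L₂/L₁ = 3.65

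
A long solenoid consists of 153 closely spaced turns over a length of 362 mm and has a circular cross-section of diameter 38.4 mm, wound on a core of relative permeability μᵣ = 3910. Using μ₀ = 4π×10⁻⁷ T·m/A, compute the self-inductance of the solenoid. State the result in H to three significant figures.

A = π(d/2)² = π(1.920×10^-2 m)² = 1.158×10^-3 m².
For a long solenoid, L = μ₀μᵣN²A/ℓ.
L = (4π×10⁻⁷)(3910)(153)²(1.158×10^-3)/(0.362 m) = 0.368 H.

L ≈ 0.368 H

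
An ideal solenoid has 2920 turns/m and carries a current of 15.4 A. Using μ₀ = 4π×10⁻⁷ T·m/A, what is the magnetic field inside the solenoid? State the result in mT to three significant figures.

Inside a long solenoid, B = μ₀nI.
B = (4π×10⁻⁷)(2.920×10^3 m⁻¹)(15.4 A) = 5.651×10^-2 T.

B ≈ 56.5 mT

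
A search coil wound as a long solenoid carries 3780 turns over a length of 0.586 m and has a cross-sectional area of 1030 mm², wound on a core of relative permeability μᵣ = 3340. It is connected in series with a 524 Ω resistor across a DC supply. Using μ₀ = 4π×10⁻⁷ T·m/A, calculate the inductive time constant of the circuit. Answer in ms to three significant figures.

τ ≈ 201 ms

A = 1030 mm² = 1.030×10^-3 m².
L = μ₀μᵣN²A/ℓ = (4π×10⁻⁷)(3340)(3780)²(1.030×10^-3)/(0.586) = 105.4 H.
τ = L/R = (105.4)/(524) = 0.2012 s.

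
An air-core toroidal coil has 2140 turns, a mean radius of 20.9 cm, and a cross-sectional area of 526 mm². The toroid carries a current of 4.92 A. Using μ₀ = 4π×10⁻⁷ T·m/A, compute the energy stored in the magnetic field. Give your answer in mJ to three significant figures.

U ≈ 27.9 mJ

L = μ₀N²A/(2πR) = (4π×10⁻⁷)(2140)²(5.260×10^-4)/(2π×0.209) = 2.305×10^-3 H.
U = ½LI² = ½(2.305×10^-3)(4.92)² = 2.790×10^-2 J.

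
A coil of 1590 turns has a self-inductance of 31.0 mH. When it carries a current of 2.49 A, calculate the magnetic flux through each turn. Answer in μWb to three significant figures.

Φ_B ≈ 48.5 μWb

From L = NΦ_B/I, the flux per turn is Φ_B = LI/N.
Φ_B = (3.100×10^-2 H)(2.49 A)/1590 = 4.8547×10^-5 Wb.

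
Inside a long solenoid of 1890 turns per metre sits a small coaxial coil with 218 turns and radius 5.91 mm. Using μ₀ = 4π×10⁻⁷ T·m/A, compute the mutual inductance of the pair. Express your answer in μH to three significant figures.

M ≈ 56.8 μH

The outer solenoid produces a uniform field B₁ = μ₀n₁I₁ across the inner coil,
so the flux linkage is N₂Φ = N₂B₁A₂ = μ₀n₁N₂A₂·I₁, giving M = μ₀n₁N₂A₂.
A₂ = πr² = π(5.910×10^-3 m)² = 1.097×10^-4 m².
M = (4π×10⁻⁷)(1890)(218)(1.097×10^-4) = 5.681×10^-5 H.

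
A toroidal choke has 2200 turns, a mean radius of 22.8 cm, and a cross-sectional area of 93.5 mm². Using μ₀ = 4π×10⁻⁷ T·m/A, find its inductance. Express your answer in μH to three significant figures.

For a thin toroid, L = μ₀N²A/(2πR).
L = (4π×10⁻⁷)(2200)²(9.350×10^-5) / (2π×0.228 m) = 3.970×10^-4 H.

L ≈ 397 μH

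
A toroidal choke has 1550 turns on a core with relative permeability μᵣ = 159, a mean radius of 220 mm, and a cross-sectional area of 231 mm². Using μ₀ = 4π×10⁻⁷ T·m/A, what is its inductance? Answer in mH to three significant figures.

L ≈ 80.2 mH

For a thin toroid, L = μ₀μᵣN²A/(2πR).
L = (4π×10⁻⁷)(159)(1550)²(2.310×10^-4) / (2π×0.22 m) = 8.022×10^-2 H.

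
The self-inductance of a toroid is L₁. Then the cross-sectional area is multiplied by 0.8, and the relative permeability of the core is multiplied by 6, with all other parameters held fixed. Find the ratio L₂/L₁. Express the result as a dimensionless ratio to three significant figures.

For a toroid, L ∝ μᵣN²A/R.
L₂/L₁ = (0.8) × (6) = 4.80.

L₂/L₁ = 4.80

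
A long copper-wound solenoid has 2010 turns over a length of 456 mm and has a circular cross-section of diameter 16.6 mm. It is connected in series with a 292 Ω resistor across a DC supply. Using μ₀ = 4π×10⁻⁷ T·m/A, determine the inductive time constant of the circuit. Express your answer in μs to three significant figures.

τ ≈ 8.25 μs

A = π(d/2)² = π(8.300×10^-3 m)² = 2.164×10^-4 m².
L = μ₀N²A/ℓ = (4π×10⁻⁷)(2010)²(2.164×10^-4)/(0.456) = 2.410×10^-3 H.
τ = L/R = (2.410×10^-3)/(292) = 8.252×10^-6 s.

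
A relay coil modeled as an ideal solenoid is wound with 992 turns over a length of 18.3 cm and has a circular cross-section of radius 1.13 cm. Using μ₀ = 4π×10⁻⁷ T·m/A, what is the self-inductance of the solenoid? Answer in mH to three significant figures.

A = πr² = π(1.130×10^-2 m)² = 4.011×10^-4 m².
For a long solenoid, L = μ₀N²A/ℓ.
L = (4π×10⁻⁷)(992)²(4.011×10^-4)/(0.183 m) = 2.711×10^-3 H.

L ≈ 2.71 mH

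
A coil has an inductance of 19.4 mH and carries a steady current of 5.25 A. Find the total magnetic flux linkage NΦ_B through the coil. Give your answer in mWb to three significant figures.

From L = NΦ_B/I, the flux linkage is NΦ_B = LI.
NΦ_B = (1.940×10^-2 H)(5.25 A) = 0.1018 Wb.

NΦ_B ≈ 102 mWb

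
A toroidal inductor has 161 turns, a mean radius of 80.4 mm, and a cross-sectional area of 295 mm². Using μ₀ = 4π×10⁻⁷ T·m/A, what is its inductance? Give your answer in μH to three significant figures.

For a thin toroid, L = μ₀N²A/(2πR).
L = (4π×10⁻⁷)(161)²(2.950×10^-4) / (2π×8.040×10^-2 m) = 1.902×10^-5 H.

L ≈ 19.0 μH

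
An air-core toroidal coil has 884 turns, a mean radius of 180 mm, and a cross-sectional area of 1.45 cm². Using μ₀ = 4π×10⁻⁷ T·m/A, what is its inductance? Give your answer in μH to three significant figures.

L ≈ 126 μH

For a thin toroid, L = μ₀N²A/(2πR).
L = (4π×10⁻⁷)(884)²(1.450×10^-4) / (2π×0.18 m) = 1.259×10^-4 H.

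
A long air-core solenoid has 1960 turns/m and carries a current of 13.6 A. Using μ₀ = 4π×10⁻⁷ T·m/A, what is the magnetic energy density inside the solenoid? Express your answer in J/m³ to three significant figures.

u ≈ 446 J/m³

B = μ₀nI = (4π×10⁻⁷)(1.960×10^3)(13.6) = 3.350×10^-2 T.
u = B²/(2μ₀) = (3.350×10^-2)²/(2×4π×10⁻⁷) = 446.4 J/m³.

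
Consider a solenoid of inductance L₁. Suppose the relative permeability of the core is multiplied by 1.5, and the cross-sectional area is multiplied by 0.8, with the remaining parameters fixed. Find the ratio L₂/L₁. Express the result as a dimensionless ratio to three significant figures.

For a solenoid, L ∝ μᵣN²A/ℓ.
L₂/L₁ = (1.5) × (0.8) = 1.20.

L₂/L₁ = 1.20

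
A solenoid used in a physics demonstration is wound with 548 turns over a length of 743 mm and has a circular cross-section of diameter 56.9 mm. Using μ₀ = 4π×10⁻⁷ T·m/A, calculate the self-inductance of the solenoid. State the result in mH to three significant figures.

L ≈ 1.29 mH

A = π(d/2)² = π(2.845×10^-2 m)² = 2.543×10^-3 m².
For a long solenoid, L = μ₀N²A/ℓ.
L = (4π×10⁻⁷)(548)²(2.543×10^-3)/(0.743 m) = 1.292×10^-3 H.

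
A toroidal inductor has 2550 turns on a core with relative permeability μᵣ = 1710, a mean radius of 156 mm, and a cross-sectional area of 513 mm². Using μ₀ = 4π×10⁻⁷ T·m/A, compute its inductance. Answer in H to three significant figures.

L ≈ 7.31 H

For a thin toroid, L = μ₀μᵣN²A/(2πR).
L = (4π×10⁻⁷)(1710)(2550)²(5.130×10^-4) / (2π×0.156 m) = 7.313 H.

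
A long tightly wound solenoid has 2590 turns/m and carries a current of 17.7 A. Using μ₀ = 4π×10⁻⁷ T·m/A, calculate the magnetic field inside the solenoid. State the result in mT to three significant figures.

B ≈ 57.6 mT

Inside a long solenoid, B = μ₀nI.
B = (4π×10⁻⁷)(2.590×10^3 m⁻¹)(17.7 A) = 5.761×10^-2 T.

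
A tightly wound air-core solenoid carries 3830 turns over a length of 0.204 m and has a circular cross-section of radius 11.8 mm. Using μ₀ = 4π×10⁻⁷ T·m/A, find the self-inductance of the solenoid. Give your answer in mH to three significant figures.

L ≈ 39.5 mH

A = πr² = π(1.180×10^-2 m)² = 4.374×10^-4 m².
For a long solenoid, L = μ₀N²A/ℓ.
L = (4π×10⁻⁷)(3830)²(4.374×10^-4)/(0.204 m) = 3.953×10^-2 H.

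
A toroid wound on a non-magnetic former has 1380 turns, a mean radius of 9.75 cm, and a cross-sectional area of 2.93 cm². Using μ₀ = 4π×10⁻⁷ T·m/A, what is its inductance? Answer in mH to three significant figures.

For a thin toroid, L = μ₀N²A/(2πR).
L = (4π×10⁻⁷)(1380)²(2.930×10^-4) / (2π×9.750×10^-2 m) = 1.1446×10^-3 H.

L ≈ 1.14 mH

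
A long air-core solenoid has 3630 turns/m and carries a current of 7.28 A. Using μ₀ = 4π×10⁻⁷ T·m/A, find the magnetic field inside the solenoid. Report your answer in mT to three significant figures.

Inside a long solenoid, B = μ₀nI.
B = (4π×10⁻⁷)(3.630×10^3 m⁻¹)(7.28 A) = 3.321×10^-2 T.

B ≈ 33.2 mT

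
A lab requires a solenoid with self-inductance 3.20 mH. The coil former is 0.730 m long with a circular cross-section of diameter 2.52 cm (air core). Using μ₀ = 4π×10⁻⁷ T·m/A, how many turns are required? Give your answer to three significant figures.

A = π(d/2)² = π(1.260×10^-2 m)² = 4.988×10^-4 m².
From L = μ₀N²A/ℓ, N = √(Lℓ / (μ₀A)).
N = √[(3.200×10^-3)(0.73) / ((4π×10⁻⁷)×4.988×10^-4)] = √(3.727×10^6) ≈ 1930.6.

N ≈ 1930 turns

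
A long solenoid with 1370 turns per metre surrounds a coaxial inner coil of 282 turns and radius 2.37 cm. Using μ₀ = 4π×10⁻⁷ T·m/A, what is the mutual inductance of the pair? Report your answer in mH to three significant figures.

M ≈ 0.857 mH

The outer solenoid produces a uniform field B₁ = μ₀n₁I₁ across the inner coil,
so the flux linkage is N₂Φ = N₂B₁A₂ = μ₀n₁N₂A₂·I₁, giving M = μ₀n₁N₂A₂.
A₂ = πr² = π(2.370×10^-2 m)² = 1.7646×10^-3 m².
M = (4π×10⁻⁷)(1370)(282)(1.7646×10^-3) = 8.567×10^-4 H.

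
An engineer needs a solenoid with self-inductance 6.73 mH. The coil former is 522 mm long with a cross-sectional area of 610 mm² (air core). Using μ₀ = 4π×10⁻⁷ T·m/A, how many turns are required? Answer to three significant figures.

N ≈ 2140 turns

A = 610 mm² = 6.100×10^-4 m².
From L = μ₀N²A/ℓ, N = √(Lℓ / (μ₀A)).
N = √[(6.730×10^-3)(0.522) / ((4π×10⁻⁷)×6.100×10^-4)] = √(4.583×10^6) ≈ 2140.8.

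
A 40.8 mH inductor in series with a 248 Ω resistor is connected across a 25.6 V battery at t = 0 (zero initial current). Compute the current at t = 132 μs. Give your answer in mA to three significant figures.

τ = L/R = 4.080×10^-2/248 = 1.645×10^-4 s; final current I_∞ = ε/R = 25.6/248 = 0.1032 A.
I(t) = I_∞(1 − e^(−t/τ)) with t/τ = 0.802.
I = (0.1032)(1 − e^(−0.802)) = 5.695×10^-2 A.

I ≈ 57.0 mA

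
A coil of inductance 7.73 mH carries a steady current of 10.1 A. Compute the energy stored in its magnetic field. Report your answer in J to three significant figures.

Stored magnetic energy: U = ½LI².
U = ½(7.730×10^-3 H)(10.1 A)² = 0.3943 J.

U ≈ 0.394 J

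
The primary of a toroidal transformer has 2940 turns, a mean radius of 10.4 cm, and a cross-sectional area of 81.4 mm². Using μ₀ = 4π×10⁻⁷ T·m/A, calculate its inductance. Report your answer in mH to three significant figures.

For a thin toroid, L = μ₀N²A/(2πR).
L = (4π×10⁻⁷)(2940)²(8.140×10^-5) / (2π×0.104 m) = 1.353×10^-3 H.

L ≈ 1.35 mH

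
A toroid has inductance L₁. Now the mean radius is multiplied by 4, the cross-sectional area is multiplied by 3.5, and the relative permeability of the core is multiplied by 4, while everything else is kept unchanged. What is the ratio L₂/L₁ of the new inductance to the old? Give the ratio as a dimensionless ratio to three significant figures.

For a toroid, L ∝ μᵣN²A/R.
L₂/L₁ = (4)^-1 × (3.5) × (4) = 3.50.

L₂/L₁ = 3.50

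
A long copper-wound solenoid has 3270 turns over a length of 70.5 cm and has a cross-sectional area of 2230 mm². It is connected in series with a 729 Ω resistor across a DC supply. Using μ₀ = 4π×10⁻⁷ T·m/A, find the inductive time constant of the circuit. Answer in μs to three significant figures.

A = 2230 mm² = 2.230×10^-3 m².
L = μ₀N²A/ℓ = (4π×10⁻⁷)(3270)²(2.230×10^-3)/(0.705) = 4.250×10^-2 H.
τ = L/R = (4.250×10^-2)/(729) = 5.830×10^-5 s.

τ ≈ 58.3 μs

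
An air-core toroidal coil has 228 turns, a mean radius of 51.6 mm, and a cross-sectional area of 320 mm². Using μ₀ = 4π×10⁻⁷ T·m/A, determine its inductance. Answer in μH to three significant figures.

For a thin toroid, L = μ₀N²A/(2πR).
L = (4π×10⁻⁷)(228)²(3.200×10^-4) / (2π×5.160×10^-2 m) = 6.448×10^-5 H.

L ≈ 64.5 μH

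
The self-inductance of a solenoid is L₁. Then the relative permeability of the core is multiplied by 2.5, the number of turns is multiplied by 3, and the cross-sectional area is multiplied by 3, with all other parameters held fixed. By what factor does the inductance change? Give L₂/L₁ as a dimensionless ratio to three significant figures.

L₂/L₁ = 67.5

For a solenoid, L ∝ μᵣN²A/ℓ.
L₂/L₁ = (2.5) × (3)^2 × (3) = 67.5.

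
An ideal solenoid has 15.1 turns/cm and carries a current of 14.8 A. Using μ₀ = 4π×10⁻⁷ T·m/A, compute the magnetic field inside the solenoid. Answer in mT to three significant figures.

B ≈ 28.1 mT

Inside a long solenoid, B = μ₀nI.
B = (4π×10⁻⁷)(1.510×10^3 m⁻¹)(14.8 A) = 2.808×10^-2 T.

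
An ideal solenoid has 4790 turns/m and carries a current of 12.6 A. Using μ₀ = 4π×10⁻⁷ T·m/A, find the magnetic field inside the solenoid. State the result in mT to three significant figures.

Inside a long solenoid, B = μ₀nI.
B = (4π×10⁻⁷)(4.790×10^3 m⁻¹)(12.6 A) = 7.584×10^-2 T.

B ≈ 75.8 mT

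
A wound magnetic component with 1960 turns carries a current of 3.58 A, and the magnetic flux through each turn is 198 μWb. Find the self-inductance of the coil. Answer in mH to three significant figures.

L ≈ 108 mH

Self-inductance is defined by L = NΦ_B/I (flux linkage over current).
L = (1960)(1.980×10^-4 Wb)/(3.58 A) = 0.1084 H.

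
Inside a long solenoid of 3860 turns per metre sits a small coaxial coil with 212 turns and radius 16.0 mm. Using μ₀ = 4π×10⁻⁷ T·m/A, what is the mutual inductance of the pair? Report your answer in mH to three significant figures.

The outer solenoid produces a uniform field B₁ = μ₀n₁I₁ across the inner coil,
so the flux linkage is N₂Φ = N₂B₁A₂ = μ₀n₁N₂A₂·I₁, giving M = μ₀n₁N₂A₂.
A₂ = πr² = π(1.600×10^-2 m)² = 8.042×10^-4 m².
M = (4π×10⁻⁷)(3860)(212)(8.042×10^-4) = 8.270×10^-4 H.

M ≈ 0.827 mH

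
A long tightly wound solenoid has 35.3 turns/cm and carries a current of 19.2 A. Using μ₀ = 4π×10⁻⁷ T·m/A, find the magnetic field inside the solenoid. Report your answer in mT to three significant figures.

B ≈ 85.2 mT

Inside a long solenoid, B = μ₀nI.
B = (4π×10⁻⁷)(3.530×10^3 m⁻¹)(19.2 A) = 8.517×10^-2 T.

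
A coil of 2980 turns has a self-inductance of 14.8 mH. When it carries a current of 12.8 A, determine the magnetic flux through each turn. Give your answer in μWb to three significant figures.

From L = NΦ_B/I, the flux per turn is Φ_B = LI/N.
Φ_B = (1.480×10^-2 H)(12.8 A)/2980 = 6.357×10^-5 Wb.

Φ_B ≈ 63.6 μWb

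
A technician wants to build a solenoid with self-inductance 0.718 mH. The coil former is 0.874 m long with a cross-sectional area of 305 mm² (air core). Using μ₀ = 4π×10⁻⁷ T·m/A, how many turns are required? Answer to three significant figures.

A = 305 mm² = 3.050×10^-4 m².
From L = μ₀N²A/ℓ, N = √(Lℓ / (μ₀A)).
N = √[(7.180×10^-4)(0.874) / ((4π×10⁻⁷)×3.050×10^-4)] = √(1.637×10^6) ≈ 1279.6.

N ≈ 1280 turns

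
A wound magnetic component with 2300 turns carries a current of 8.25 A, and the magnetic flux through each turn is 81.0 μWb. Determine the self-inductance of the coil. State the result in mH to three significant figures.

Self-inductance is defined by L = NΦ_B/I (flux linkage over current).
L = (2300)(8.100×10^-5 Wb)/(8.25 A) = 2.258×10^-2 H.

L ≈ 22.6 mH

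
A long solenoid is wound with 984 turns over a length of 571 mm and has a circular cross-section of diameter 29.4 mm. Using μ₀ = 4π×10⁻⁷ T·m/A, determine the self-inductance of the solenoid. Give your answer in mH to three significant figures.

A = π(d/2)² = π(1.470×10^-2 m)² = 6.789×10^-4 m².
For a long solenoid, L = μ₀N²A/ℓ.
L = (4π×10⁻⁷)(984)²(6.789×10^-4)/(0.571 m) = 1.447×10^-3 H.

L ≈ 1.45 mH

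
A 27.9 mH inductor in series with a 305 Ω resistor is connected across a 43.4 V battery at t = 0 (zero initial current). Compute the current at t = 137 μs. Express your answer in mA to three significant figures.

τ = L/R = 2.790×10^-2/305 = 9.148×10^-5 s; final current I_∞ = ε/R = 43.4/305 = 0.1423 A.
I(t) = I_∞(1 − e^(−t/τ)) with t/τ = 1.498.
I = (0.1423)(1 − e^(−1.498)) = 0.11047 A.

I ≈ 110 mA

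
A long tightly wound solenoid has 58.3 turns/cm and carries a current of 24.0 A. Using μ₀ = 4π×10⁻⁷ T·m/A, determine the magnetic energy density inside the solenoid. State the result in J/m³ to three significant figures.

u ≈ 12300 J/m³

B = μ₀nI = (4π×10⁻⁷)(5.830×10^3)(24.0) = 0.1758 T.
u = B²/(2μ₀) = (0.1758)²/(2×4π×10⁻⁷) = 1.230×10^4 J/m³.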